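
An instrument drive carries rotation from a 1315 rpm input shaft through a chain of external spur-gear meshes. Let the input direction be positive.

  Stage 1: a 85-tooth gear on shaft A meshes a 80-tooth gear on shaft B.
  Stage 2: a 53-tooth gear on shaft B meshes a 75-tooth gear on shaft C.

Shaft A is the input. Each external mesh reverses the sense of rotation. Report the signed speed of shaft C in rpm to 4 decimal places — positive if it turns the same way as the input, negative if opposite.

+987.3458 rpm (same as input, |ω| = 987.3458 rpm)

Stage 1 [85T→80T]: ω = 1315.0000×85/80 = 1397.1875 rpm, dir flips to −; running = −1397.1875
Stage 2 [53T→75T]: ω = 1397.1875×53/75 = 987.3458 rpm, dir flips to +; running = +987.3458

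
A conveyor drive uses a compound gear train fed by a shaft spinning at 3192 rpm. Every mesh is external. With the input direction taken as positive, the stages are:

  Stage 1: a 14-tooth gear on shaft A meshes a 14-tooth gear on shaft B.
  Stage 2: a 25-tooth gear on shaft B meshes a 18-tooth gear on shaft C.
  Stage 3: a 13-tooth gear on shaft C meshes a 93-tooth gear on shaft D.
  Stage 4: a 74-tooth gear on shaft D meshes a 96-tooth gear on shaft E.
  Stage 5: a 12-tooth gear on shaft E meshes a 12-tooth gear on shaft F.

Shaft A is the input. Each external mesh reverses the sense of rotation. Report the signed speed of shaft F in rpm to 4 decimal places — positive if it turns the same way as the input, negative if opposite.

-477.6956 rpm (opposite to input, |ω| = 477.6956 rpm)

Stage 1 [14T→14T]: ω = 3192.0000×14/14 = 3192.0000 rpm, dir flips to −; running = −3192.0000
Stage 2 [25T→18T]: ω = 3192.0000×25/18 = 4433.3333 rpm, dir flips to +; running = +4433.3333
Stage 3 [13T→93T]: ω = 4433.3333×13/93 = 619.7133 rpm, dir flips to −; running = −619.7133
Stage 4 [74T→96T]: ω = 619.7133×74/96 = 477.6956 rpm, dir flips to +; running = +477.6956
Stage 5 [12T→12T]: ω = 477.6956×12/12 = 477.6956 rpm, dir flips to −; running = −477.6956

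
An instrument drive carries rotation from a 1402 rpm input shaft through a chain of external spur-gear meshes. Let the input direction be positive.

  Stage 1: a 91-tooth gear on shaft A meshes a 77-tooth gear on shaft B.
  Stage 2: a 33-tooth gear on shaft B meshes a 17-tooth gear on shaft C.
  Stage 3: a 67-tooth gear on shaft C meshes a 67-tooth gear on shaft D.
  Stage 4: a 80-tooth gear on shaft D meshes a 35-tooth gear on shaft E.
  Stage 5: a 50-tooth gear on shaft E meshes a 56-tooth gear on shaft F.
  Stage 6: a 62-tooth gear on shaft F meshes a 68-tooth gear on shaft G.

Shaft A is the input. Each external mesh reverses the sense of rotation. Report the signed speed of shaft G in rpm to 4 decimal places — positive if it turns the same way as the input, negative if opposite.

Stage 1 [91T→77T]: ω = 1402.0000×91/77 = 1656.9091 rpm, dir flips to −; running = −1656.9091
Stage 2 [33T→17T]: ω = 1656.9091×33/17 = 3216.3529 rpm, dir flips to +; running = +3216.3529
Stage 3 [67T→67T]: ω = 3216.3529×67/67 = 3216.3529 rpm, dir flips to −; running = −3216.3529
Stage 4 [80T→35T]: ω = 3216.3529×80/35 = 7351.6639 rpm, dir flips to +; running = +7351.6639
Stage 5 [50T→56T]: ω = 7351.6639×50/56 = 6563.9856 rpm, dir flips to −; running = −6563.9856
Stage 6 [62T→68T]: ω = 6563.9856×62/68 = 5984.8104 rpm, dir flips to +; running = +5984.8104

+5984.8104 rpm (same as input, |ω| = 5984.8104 rpm)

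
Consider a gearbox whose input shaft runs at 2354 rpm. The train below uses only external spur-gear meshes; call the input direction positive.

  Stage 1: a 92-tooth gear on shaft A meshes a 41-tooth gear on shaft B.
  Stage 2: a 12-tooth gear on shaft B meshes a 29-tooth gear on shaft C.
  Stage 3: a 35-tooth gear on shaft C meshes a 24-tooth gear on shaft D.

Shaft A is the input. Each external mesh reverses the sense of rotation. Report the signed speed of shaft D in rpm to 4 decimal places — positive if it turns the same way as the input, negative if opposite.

Stage 1 [92T→41T]: ω = 2354.0000×92/41 = 5282.1463 rpm, dir flips to −; running = −5282.1463
Stage 2 [12T→29T]: ω = 5282.1463×12/29 = 2185.7157 rpm, dir flips to +; running = +2185.7157
Stage 3 [35T→24T]: ω = 2185.7157×35/24 = 3187.5021 rpm, dir flips to −; running = −3187.5021

-3187.5021 rpm (opposite to input, |ω| = 3187.5021 rpm)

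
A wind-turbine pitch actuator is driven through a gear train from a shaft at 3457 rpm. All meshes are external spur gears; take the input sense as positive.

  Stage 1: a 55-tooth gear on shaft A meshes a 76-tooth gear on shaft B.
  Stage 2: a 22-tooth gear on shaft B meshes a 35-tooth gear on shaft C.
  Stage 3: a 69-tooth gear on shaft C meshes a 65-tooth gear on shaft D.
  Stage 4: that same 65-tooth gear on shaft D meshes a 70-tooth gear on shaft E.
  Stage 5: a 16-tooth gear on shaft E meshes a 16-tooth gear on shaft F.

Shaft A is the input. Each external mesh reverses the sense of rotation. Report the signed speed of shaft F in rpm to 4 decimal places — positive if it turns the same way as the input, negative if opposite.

Stage 1 [55T→76T]: ω = 3457.0000×55/76 = 2501.7763 rpm, dir flips to −; running = −2501.7763
Stage 2 [22T→35T]: ω = 2501.7763×22/35 = 1572.5451 rpm, dir flips to +; running = +1572.5451
Stage 3 [69T→65T]: ω = 1572.5451×69/65 = 1669.3171 rpm, dir flips to −; running = −1669.3171
Stage 4 [65T→70T]: ω = 1669.3171×65/70 = 1550.0802 rpm, dir flips to +; running = +1550.0802
Stage 5 [16T→16T]: ω = 1550.0802×16/16 = 1550.0802 rpm, dir flips to −; running = −1550.0802

-1550.0802 rpm (opposite to input, |ω| = 1550.0802 rpm)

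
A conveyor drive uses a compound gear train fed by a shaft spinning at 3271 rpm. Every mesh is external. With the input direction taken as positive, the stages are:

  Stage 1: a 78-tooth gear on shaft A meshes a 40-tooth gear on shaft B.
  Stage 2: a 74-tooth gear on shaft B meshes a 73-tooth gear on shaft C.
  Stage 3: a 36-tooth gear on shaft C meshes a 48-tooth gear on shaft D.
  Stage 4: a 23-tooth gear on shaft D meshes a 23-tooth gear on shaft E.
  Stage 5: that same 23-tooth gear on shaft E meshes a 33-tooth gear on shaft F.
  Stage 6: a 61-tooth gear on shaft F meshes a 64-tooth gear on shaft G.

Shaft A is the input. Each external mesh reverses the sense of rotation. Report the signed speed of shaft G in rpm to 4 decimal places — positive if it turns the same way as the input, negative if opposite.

Stage 1 [78T→40T]: ω = 3271.0000×78/40 = 6378.4500 rpm, dir flips to −; running = −6378.4500
Stage 2 [74T→73T]: ω = 6378.4500×74/73 = 6465.8260 rpm, dir flips to +; running = +6465.8260
Stage 3 [36T→48T]: ω = 6465.8260×36/48 = 4849.3695 rpm, dir flips to −; running = −4849.3695
Stage 4 [23T→23T]: ω = 4849.3695×23/23 = 4849.3695 rpm, dir flips to +; running = +4849.3695
Stage 5 [23T→33T]: ω = 4849.3695×23/33 = 3379.8636 rpm, dir flips to −; running = −3379.8636
Stage 6 [61T→64T]: ω = 3379.8636×61/64 = 3221.4325 rpm, dir flips to +; running = +3221.4325

+3221.4325 rpm (same as input, |ω| = 3221.4325 rpm)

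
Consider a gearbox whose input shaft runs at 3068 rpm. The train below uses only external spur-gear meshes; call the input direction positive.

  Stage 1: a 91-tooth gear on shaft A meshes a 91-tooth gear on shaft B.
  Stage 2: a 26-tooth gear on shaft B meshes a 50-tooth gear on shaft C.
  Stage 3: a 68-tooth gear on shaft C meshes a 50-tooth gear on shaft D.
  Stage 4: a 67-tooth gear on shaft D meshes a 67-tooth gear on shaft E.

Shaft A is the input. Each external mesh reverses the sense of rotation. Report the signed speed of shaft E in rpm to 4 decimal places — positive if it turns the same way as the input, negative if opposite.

+2169.6896 rpm (same as input, |ω| = 2169.6896 rpm)

Stage 1 [91T→91T]: ω = 3068.0000×91/91 = 3068.0000 rpm, dir flips to −; running = −3068.0000
Stage 2 [26T→50T]: ω = 3068.0000×26/50 = 1595.3600 rpm, dir flips to +; running = +1595.3600
Stage 3 [68T→50T]: ω = 1595.3600×68/50 = 2169.6896 rpm, dir flips to −; running = −2169.6896
Stage 4 [67T→67T]: ω = 2169.6896×67/67 = 2169.6896 rpm, dir flips to +; running = +2169.6896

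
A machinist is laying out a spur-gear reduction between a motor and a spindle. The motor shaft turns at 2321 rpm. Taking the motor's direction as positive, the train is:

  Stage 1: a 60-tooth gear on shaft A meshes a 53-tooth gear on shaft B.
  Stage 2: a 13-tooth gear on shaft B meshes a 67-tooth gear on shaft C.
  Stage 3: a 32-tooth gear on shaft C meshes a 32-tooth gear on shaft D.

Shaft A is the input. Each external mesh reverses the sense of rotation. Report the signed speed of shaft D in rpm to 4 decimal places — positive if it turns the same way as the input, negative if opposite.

-509.8226 rpm (opposite to input, |ω| = 509.8226 rpm)

Stage 1 [60T→53T]: ω = 2321.0000×60/53 = 2627.5472 rpm, dir flips to −; running = −2627.5472
Stage 2 [13T→67T]: ω = 2627.5472×13/67 = 509.8226 rpm, dir flips to +; running = +509.8226
Stage 3 [32T→32T]: ω = 509.8226×32/32 = 509.8226 rpm, dir flips to −; running = −509.8226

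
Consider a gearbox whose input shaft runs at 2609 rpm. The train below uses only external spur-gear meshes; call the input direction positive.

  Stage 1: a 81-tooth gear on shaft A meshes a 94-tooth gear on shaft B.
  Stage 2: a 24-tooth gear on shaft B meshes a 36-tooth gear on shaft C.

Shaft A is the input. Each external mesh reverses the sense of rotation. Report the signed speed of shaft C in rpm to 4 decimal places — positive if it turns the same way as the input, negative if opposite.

+1498.7872 rpm (same as input, |ω| = 1498.7872 rpm)

Stage 1 [81T→94T]: ω = 2609.0000×81/94 = 2248.1809 rpm, dir flips to −; running = −2248.1809
Stage 2 [24T→36T]: ω = 2248.1809×24/36 = 1498.7872 rpm, dir flips to +; running = +1498.7872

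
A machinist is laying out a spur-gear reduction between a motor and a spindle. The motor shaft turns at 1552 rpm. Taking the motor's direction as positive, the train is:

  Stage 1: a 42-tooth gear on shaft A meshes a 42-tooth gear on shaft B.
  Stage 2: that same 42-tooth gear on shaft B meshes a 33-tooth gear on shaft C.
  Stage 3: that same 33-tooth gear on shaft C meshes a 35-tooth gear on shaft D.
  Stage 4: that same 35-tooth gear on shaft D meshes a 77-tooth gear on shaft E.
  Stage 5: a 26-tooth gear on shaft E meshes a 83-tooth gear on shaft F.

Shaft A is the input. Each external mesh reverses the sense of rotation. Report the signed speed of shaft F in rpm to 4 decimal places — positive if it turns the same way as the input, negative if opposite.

Stage 1 [42T→42T]: ω = 1552.0000×42/42 = 1552.0000 rpm, dir flips to −; running = −1552.0000
Stage 2 [42T→33T]: ω = 1552.0000×42/33 = 1975.2727 rpm, dir flips to +; running = +1975.2727
Stage 3 [33T→35T]: ω = 1975.2727×33/35 = 1862.4000 rpm, dir flips to −; running = −1862.4000
Stage 4 [35T→77T]: ω = 1862.4000×35/77 = 846.5455 rpm, dir flips to +; running = +846.5455
Stage 5 [26T→83T]: ω = 846.5455×26/83 = 265.1829 rpm, dir flips to −; running = −265.1829

-265.1829 rpm (opposite to input, |ω| = 265.1829 rpm)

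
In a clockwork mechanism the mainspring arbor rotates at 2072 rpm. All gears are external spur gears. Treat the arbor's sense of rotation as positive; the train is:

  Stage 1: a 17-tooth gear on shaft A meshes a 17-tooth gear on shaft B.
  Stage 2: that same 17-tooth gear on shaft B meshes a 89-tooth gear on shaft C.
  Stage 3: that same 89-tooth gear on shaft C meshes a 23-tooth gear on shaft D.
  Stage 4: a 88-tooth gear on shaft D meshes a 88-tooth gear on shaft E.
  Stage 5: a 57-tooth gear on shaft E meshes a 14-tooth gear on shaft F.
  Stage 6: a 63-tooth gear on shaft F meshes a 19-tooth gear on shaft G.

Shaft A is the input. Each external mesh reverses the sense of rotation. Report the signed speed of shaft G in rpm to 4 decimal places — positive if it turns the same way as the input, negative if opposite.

Stage 1 [17T→17T]: ω = 2072.0000×17/17 = 2072.0000 rpm, dir flips to −; running = −2072.0000
Stage 2 [17T→89T]: ω = 2072.0000×17/89 = 395.7753 rpm, dir flips to +; running = +395.7753
Stage 3 [89T→23T]: ω = 395.7753×89/23 = 1531.4783 rpm, dir flips to −; running = −1531.4783
Stage 4 [88T→88T]: ω = 1531.4783×88/88 = 1531.4783 rpm, dir flips to +; running = +1531.4783
Stage 5 [57T→14T]: ω = 1531.4783×57/14 = 6235.3043 rpm, dir flips to −; running = −6235.3043
Stage 6 [63T→19T]: ω = 6235.3043×63/19 = 20674.9565 rpm, dir flips to +; running = +20674.9565

+20674.9565 rpm (same as input, |ω| = 20674.9565 rpm)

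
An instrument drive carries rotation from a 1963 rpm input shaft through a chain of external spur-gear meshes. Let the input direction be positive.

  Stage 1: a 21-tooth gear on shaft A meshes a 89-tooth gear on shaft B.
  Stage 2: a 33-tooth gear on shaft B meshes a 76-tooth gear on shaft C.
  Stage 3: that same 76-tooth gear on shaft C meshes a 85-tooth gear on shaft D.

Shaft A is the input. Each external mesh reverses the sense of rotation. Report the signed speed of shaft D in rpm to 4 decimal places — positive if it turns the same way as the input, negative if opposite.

Stage 1 [21T→89T]: ω = 1963.0000×21/89 = 463.1798 rpm, dir flips to −; running = −463.1798
Stage 2 [33T→76T]: ω = 463.1798×33/76 = 201.1175 rpm, dir flips to +; running = +201.1175
Stage 3 [76T→85T]: ω = 201.1175×76/85 = 179.8227 rpm, dir flips to −; running = −179.8227

-179.8227 rpm (opposite to input, |ω| = 179.8227 rpm)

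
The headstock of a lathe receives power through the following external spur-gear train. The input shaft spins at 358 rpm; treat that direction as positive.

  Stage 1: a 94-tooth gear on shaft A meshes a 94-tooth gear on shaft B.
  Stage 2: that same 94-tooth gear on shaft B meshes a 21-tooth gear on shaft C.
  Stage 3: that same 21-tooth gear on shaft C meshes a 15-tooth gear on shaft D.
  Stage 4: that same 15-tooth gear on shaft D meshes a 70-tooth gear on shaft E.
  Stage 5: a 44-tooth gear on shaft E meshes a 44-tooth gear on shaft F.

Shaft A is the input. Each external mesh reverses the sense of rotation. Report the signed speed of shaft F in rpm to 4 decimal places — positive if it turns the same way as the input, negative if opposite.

-480.7429 rpm (opposite to input, |ω| = 480.7429 rpm)

Stage 1 [94T→94T]: ω = 358.0000×94/94 = 358.0000 rpm, dir flips to −; running = −358.0000
Stage 2 [94T→21T]: ω = 358.0000×94/21 = 1602.4762 rpm, dir flips to +; running = +1602.4762
Stage 3 [21T→15T]: ω = 1602.4762×21/15 = 2243.4667 rpm, dir flips to −; running = −2243.4667
Stage 4 [15T→70T]: ω = 2243.4667×15/70 = 480.7429 rpm, dir flips to +; running = +480.7429
Stage 5 [44T→44T]: ω = 480.7429×44/44 = 480.7429 rpm, dir flips to −; running = −480.7429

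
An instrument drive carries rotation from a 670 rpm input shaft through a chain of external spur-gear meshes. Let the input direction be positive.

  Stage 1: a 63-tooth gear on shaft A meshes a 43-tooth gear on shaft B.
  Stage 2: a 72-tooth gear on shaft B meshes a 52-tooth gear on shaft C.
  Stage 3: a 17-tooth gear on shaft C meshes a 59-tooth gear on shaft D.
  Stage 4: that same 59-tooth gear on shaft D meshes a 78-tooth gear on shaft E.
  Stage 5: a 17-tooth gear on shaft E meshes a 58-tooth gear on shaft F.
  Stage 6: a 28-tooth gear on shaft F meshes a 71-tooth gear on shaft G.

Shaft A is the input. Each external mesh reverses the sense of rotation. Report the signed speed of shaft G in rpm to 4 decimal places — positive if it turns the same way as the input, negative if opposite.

+34.2414 rpm (same as input, |ω| = 34.2414 rpm)

Stage 1 [63T→43T]: ω = 670.0000×63/43 = 981.6279 rpm, dir flips to −; running = −981.6279
Stage 2 [72T→52T]: ω = 981.6279×72/52 = 1359.1771 rpm, dir flips to +; running = +1359.1771
Stage 3 [17T→59T]: ω = 1359.1771×17/59 = 391.6273 rpm, dir flips to −; running = −391.6273
Stage 4 [59T→78T]: ω = 391.6273×59/78 = 296.2309 rpm, dir flips to +; running = +296.2309
Stage 5 [17T→58T]: ω = 296.2309×17/58 = 86.8263 rpm, dir flips to −; running = −86.8263
Stage 6 [28T→71T]: ω = 86.8263×28/71 = 34.2414 rpm, dir flips to +; running = +34.2414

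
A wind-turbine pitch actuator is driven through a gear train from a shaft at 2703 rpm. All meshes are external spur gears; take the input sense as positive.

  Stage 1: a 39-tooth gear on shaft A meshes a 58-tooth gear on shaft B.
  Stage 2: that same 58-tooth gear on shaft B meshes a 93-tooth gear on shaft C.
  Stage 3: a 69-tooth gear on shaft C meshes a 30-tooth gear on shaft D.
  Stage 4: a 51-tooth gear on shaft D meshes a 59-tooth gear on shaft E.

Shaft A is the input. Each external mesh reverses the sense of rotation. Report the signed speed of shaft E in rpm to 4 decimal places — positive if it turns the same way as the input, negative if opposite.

Stage 1 [39T→58T]: ω = 2703.0000×39/58 = 1817.5345 rpm, dir flips to −; running = −1817.5345
Stage 2 [58T→93T]: ω = 1817.5345×58/93 = 1133.5161 rpm, dir flips to +; running = +1133.5161
Stage 3 [69T→30T]: ω = 1133.5161×69/30 = 2607.0871 rpm, dir flips to −; running = −2607.0871
Stage 4 [51T→59T]: ω = 2607.0871×51/59 = 2253.5838 rpm, dir flips to +; running = +2253.5838

+2253.5838 rpm (same as input, |ω| = 2253.5838 rpm)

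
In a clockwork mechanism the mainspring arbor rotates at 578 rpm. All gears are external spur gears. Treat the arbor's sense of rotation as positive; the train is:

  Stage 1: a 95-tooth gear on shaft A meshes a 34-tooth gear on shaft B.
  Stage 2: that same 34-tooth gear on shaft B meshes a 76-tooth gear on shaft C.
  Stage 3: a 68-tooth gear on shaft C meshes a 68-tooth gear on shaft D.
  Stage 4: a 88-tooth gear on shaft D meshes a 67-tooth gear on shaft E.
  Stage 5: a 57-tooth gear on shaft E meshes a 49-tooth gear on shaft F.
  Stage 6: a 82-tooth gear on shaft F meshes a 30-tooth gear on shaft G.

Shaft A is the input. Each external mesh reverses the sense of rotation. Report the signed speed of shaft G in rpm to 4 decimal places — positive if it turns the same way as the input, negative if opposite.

Stage 1 [95T→34T]: ω = 578.0000×95/34 = 1615.0000 rpm, dir flips to −; running = −1615.0000
Stage 2 [34T→76T]: ω = 1615.0000×34/76 = 722.5000 rpm, dir flips to +; running = +722.5000
Stage 3 [68T→68T]: ω = 722.5000×68/68 = 722.5000 rpm, dir flips to −; running = −722.5000
Stage 4 [88T→67T]: ω = 722.5000×88/67 = 948.9552 rpm, dir flips to +; running = +948.9552
Stage 5 [57T→49T]: ω = 948.9552×57/49 = 1103.8867 rpm, dir flips to −; running = −1103.8867
Stage 6 [82T→30T]: ω = 1103.8867×82/30 = 3017.2903 rpm, dir flips to +; running = +3017.2903

+3017.2903 rpm (same as input, |ω| = 3017.2903 rpm)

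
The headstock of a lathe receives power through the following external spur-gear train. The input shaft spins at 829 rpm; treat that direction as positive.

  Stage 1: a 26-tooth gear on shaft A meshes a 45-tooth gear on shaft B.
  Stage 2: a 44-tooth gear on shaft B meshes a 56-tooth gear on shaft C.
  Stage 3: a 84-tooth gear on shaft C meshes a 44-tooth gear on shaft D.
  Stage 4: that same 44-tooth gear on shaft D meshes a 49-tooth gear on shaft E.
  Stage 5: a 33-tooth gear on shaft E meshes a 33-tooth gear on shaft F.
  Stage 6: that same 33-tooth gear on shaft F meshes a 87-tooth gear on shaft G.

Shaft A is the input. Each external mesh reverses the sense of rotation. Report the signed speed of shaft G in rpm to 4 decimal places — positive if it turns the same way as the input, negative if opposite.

+244.7135 rpm (same as input, |ω| = 244.7135 rpm)

Stage 1 [26T→45T]: ω = 829.0000×26/45 = 478.9778 rpm, dir flips to −; running = −478.9778
Stage 2 [44T→56T]: ω = 478.9778×44/56 = 376.3397 rpm, dir flips to +; running = +376.3397
Stage 3 [84T→44T]: ω = 376.3397×84/44 = 718.4667 rpm, dir flips to −; running = −718.4667
Stage 4 [44T→49T]: ω = 718.4667×44/49 = 645.1537 rpm, dir flips to +; running = +645.1537
Stage 5 [33T→33T]: ω = 645.1537×33/33 = 645.1537 rpm, dir flips to −; running = −645.1537
Stage 6 [33T→87T]: ω = 645.1537×33/87 = 244.7135 rpm, dir flips to +; running = +244.7135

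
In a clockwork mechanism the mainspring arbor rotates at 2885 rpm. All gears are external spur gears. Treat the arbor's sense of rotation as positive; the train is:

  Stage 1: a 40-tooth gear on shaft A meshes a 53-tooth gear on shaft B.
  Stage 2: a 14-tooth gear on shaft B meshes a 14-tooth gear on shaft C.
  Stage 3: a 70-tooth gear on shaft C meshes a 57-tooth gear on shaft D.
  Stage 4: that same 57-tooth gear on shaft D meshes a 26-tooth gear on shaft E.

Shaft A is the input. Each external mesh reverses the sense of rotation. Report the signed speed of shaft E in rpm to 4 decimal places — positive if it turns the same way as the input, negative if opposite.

+5862.1190 rpm (same as input, |ω| = 5862.1190 rpm)

Stage 1 [40T→53T]: ω = 2885.0000×40/53 = 2177.3585 rpm, dir flips to −; running = −2177.3585
Stage 2 [14T→14T]: ω = 2177.3585×14/14 = 2177.3585 rpm, dir flips to +; running = +2177.3585
Stage 3 [70T→57T]: ω = 2177.3585×70/57 = 2673.9490 rpm, dir flips to −; running = −2673.9490
Stage 4 [57T→26T]: ω = 2673.9490×57/26 = 5862.1190 rpm, dir flips to +; running = +5862.1190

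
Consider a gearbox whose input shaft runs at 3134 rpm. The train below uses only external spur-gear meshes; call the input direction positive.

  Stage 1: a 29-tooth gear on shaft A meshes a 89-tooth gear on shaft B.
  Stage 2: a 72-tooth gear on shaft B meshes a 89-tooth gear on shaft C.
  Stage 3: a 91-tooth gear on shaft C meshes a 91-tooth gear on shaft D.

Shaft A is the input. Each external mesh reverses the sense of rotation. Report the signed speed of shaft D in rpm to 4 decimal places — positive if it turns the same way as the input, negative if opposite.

-826.1321 rpm (opposite to input, |ω| = 826.1321 rpm)

Stage 1 [29T→89T]: ω = 3134.0000×29/89 = 1021.1910 rpm, dir flips to −; running = −1021.1910
Stage 2 [72T→89T]: ω = 1021.1910×72/89 = 826.1321 rpm, dir flips to +; running = +826.1321
Stage 3 [91T→91T]: ω = 826.1321×91/91 = 826.1321 rpm, dir flips to −; running = −826.1321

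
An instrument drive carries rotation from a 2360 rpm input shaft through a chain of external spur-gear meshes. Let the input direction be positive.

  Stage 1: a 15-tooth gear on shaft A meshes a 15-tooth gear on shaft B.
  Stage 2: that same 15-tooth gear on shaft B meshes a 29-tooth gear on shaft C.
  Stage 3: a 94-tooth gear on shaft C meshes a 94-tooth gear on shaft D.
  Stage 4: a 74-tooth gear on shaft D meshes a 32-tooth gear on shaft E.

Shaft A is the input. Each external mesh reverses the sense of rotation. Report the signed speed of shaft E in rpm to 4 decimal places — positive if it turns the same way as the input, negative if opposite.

+2822.8448 rpm (same as input, |ω| = 2822.8448 rpm)

Stage 1 [15T→15T]: ω = 2360.0000×15/15 = 2360.0000 rpm, dir flips to −; running = −2360.0000
Stage 2 [15T→29T]: ω = 2360.0000×15/29 = 1220.6897 rpm, dir flips to +; running = +1220.6897
Stage 3 [94T→94T]: ω = 1220.6897×94/94 = 1220.6897 rpm, dir flips to −; running = −1220.6897
Stage 4 [74T→32T]: ω = 1220.6897×74/32 = 2822.8448 rpm, dir flips to +; running = +2822.8448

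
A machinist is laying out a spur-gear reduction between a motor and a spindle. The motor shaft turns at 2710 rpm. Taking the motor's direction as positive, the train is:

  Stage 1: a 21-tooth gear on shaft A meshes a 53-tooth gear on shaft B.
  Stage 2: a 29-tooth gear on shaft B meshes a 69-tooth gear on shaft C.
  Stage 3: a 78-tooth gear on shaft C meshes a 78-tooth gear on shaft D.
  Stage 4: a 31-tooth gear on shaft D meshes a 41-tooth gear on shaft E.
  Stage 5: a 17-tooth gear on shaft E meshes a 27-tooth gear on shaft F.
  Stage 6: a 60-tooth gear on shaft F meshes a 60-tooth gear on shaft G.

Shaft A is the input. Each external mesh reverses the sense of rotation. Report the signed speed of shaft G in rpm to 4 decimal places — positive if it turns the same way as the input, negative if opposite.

Stage 1 [21T→53T]: ω = 2710.0000×21/53 = 1073.7736 rpm, dir flips to −; running = −1073.7736
Stage 2 [29T→69T]: ω = 1073.7736×29/69 = 451.2961 rpm, dir flips to +; running = +451.2961
Stage 3 [78T→78T]: ω = 451.2961×78/78 = 451.2961 rpm, dir flips to −; running = −451.2961
Stage 4 [31T→41T]: ω = 451.2961×31/41 = 341.2239 rpm, dir flips to +; running = +341.2239
Stage 5 [17T→27T]: ω = 341.2239×17/27 = 214.8447 rpm, dir flips to −; running = −214.8447
Stage 6 [60T→60T]: ω = 214.8447×60/60 = 214.8447 rpm, dir flips to +; running = +214.8447

+214.8447 rpm (same as input, |ω| = 214.8447 rpm)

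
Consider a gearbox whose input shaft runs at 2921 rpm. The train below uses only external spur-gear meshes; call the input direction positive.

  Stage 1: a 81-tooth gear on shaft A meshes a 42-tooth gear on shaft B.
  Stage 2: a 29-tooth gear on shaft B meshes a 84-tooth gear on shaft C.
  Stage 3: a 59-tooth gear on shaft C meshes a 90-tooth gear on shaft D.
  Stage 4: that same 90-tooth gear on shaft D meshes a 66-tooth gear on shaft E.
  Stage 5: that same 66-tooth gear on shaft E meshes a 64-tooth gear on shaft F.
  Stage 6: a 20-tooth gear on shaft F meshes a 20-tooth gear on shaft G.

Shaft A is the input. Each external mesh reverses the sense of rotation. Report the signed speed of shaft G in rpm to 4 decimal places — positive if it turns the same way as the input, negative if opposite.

+1792.9081 rpm (same as input, |ω| = 1792.9081 rpm)

Stage 1 [81T→42T]: ω = 2921.0000×81/42 = 5633.3571 rpm, dir flips to −; running = −5633.3571
Stage 2 [29T→84T]: ω = 5633.3571×29/84 = 1944.8495 rpm, dir flips to +; running = +1944.8495
Stage 3 [59T→90T]: ω = 1944.8495×59/90 = 1274.9569 rpm, dir flips to −; running = −1274.9569
Stage 4 [90T→66T]: ω = 1274.9569×90/66 = 1738.5776 rpm, dir flips to +; running = +1738.5776
Stage 5 [66T→64T]: ω = 1738.5776×66/64 = 1792.9081 rpm, dir flips to −; running = −1792.9081
Stage 6 [20T→20T]: ω = 1792.9081×20/20 = 1792.9081 rpm, dir flips to +; running = +1792.9081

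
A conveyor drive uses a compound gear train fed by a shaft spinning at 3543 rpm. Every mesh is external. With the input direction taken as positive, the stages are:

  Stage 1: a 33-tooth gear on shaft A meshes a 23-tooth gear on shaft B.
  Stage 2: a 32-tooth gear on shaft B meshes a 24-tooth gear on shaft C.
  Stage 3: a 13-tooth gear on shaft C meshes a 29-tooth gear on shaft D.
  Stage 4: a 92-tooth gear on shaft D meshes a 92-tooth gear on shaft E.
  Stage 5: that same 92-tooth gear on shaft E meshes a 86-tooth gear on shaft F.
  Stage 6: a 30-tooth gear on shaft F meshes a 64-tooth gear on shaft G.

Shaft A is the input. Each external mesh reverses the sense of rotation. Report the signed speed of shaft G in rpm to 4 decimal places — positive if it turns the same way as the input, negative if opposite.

+1523.6036 rpm (same as input, |ω| = 1523.6036 rpm)

Stage 1 [33T→23T]: ω = 3543.0000×33/23 = 5083.4348 rpm, dir flips to −; running = −5083.4348
Stage 2 [32T→24T]: ω = 5083.4348×32/24 = 6777.9130 rpm, dir flips to +; running = +6777.9130
Stage 3 [13T→29T]: ω = 6777.9130×13/29 = 3038.3748 rpm, dir flips to −; running = −3038.3748
Stage 4 [92T→92T]: ω = 3038.3748×92/92 = 3038.3748 rpm, dir flips to +; running = +3038.3748
Stage 5 [92T→86T]: ω = 3038.3748×92/86 = 3250.3545 rpm, dir flips to −; running = −3250.3545
Stage 6 [30T→64T]: ω = 3250.3545×30/64 = 1523.6036 rpm, dir flips to +; running = +1523.6036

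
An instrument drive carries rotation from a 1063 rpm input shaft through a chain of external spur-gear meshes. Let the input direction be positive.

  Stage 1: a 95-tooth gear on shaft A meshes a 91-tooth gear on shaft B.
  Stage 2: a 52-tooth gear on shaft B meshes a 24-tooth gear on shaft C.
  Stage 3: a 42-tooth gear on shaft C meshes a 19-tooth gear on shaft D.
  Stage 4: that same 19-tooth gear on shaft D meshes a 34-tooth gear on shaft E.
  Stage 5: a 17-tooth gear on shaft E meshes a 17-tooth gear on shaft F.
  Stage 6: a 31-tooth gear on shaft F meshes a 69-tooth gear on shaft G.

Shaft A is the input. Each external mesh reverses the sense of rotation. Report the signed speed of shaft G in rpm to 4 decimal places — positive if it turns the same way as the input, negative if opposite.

Stage 1 [95T→91T]: ω = 1063.0000×95/91 = 1109.7253 rpm, dir flips to −; running = −1109.7253
Stage 2 [52T→24T]: ω = 1109.7253×52/24 = 2404.4048 rpm, dir flips to +; running = +2404.4048
Stage 3 [42T→19T]: ω = 2404.4048×42/19 = 5315.0000 rpm, dir flips to −; running = −5315.0000
Stage 4 [19T→34T]: ω = 5315.0000×19/34 = 2970.1471 rpm, dir flips to +; running = +2970.1471
Stage 5 [17T→17T]: ω = 2970.1471×17/17 = 2970.1471 rpm, dir flips to −; running = −2970.1471
Stage 6 [31T→69T]: ω = 2970.1471×31/69 = 1334.4139 rpm, dir flips to +; running = +1334.4139

+1334.4139 rpm (same as input, |ω| = 1334.4139 rpm)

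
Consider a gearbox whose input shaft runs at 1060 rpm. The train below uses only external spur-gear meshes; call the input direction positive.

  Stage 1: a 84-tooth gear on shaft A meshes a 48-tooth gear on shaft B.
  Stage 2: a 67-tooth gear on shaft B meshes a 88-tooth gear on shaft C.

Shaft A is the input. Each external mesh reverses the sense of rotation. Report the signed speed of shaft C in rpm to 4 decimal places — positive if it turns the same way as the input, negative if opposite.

+1412.3295 rpm (same as input, |ω| = 1412.3295 rpm)

Stage 1 [84T→48T]: ω = 1060.0000×84/48 = 1855.0000 rpm, dir flips to −; running = −1855.0000
Stage 2 [67T→88T]: ω = 1855.0000×67/88 = 1412.3295 rpm, dir flips to +; running = +1412.3295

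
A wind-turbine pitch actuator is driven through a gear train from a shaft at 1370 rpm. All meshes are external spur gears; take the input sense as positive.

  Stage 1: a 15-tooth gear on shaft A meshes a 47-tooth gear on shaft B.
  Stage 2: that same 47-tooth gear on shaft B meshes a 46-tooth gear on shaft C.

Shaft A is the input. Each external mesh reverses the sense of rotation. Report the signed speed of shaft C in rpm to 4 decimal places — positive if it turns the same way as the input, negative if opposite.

Stage 1 [15T→47T]: ω = 1370.0000×15/47 = 437.2340 rpm, dir flips to −; running = −437.2340
Stage 2 [47T→46T]: ω = 437.2340×47/46 = 446.7391 rpm, dir flips to +; running = +446.7391

+446.7391 rpm (same as input, |ω| = 446.7391 rpm)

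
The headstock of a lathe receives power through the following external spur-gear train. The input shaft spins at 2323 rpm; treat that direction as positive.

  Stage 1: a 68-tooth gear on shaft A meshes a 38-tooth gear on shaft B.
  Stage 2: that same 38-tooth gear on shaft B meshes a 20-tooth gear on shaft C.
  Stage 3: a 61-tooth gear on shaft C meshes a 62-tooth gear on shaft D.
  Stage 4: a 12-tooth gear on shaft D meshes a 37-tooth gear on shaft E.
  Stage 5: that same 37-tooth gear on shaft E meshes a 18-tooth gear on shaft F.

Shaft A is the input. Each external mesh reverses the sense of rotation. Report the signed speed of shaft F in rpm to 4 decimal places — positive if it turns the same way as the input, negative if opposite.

-5180.5398 rpm (opposite to input, |ω| = 5180.5398 rpm)

Stage 1 [68T→38T]: ω = 2323.0000×68/38 = 4156.9474 rpm, dir flips to −; running = −4156.9474
Stage 2 [38T→20T]: ω = 4156.9474×38/20 = 7898.2000 rpm, dir flips to +; running = +7898.2000
Stage 3 [61T→62T]: ω = 7898.2000×61/62 = 7770.8097 rpm, dir flips to −; running = −7770.8097
Stage 4 [12T→37T]: ω = 7770.8097×12/37 = 2520.2626 rpm, dir flips to +; running = +2520.2626
Stage 5 [37T→18T]: ω = 2520.2626×37/18 = 5180.5398 rpm, dir flips to −; running = −5180.5398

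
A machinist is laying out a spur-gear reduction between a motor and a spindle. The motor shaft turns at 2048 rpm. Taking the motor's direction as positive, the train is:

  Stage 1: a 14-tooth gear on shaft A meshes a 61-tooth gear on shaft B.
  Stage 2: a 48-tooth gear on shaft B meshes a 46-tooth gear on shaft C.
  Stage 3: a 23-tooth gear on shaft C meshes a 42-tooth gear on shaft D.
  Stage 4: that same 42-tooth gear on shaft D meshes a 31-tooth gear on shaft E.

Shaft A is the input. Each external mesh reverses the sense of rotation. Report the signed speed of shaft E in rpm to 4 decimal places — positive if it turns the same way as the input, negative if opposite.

Stage 1 [14T→61T]: ω = 2048.0000×14/61 = 470.0328 rpm, dir flips to −; running = −470.0328
Stage 2 [48T→46T]: ω = 470.0328×48/46 = 490.4690 rpm, dir flips to +; running = +490.4690
Stage 3 [23T→42T]: ω = 490.4690×23/42 = 268.5902 rpm, dir flips to −; running = −268.5902
Stage 4 [42T→31T]: ω = 268.5902×42/31 = 363.8964 rpm, dir flips to +; running = +363.8964

+363.8964 rpm (same as input, |ω| = 363.8964 rpm)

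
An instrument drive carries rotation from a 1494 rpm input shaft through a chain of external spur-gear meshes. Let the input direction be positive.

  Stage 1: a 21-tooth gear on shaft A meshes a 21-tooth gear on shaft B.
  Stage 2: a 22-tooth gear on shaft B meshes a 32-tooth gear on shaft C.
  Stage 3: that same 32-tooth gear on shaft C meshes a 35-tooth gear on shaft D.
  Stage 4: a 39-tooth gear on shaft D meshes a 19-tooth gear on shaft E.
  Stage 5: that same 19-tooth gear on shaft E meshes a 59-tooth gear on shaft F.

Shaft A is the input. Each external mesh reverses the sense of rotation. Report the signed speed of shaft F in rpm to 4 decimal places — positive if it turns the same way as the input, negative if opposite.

Stage 1 [21T→21T]: ω = 1494.0000×21/21 = 1494.0000 rpm, dir flips to −; running = −1494.0000
Stage 2 [22T→32T]: ω = 1494.0000×22/32 = 1027.1250 rpm, dir flips to +; running = +1027.1250
Stage 3 [32T→35T]: ω = 1027.1250×32/35 = 939.0857 rpm, dir flips to −; running = −939.0857
Stage 4 [39T→19T]: ω = 939.0857×39/19 = 1927.5970 rpm, dir flips to +; running = +1927.5970
Stage 5 [19T→59T]: ω = 1927.5970×19/59 = 620.7516 rpm, dir flips to −; running = −620.7516

-620.7516 rpm (opposite to input, |ω| = 620.7516 rpm)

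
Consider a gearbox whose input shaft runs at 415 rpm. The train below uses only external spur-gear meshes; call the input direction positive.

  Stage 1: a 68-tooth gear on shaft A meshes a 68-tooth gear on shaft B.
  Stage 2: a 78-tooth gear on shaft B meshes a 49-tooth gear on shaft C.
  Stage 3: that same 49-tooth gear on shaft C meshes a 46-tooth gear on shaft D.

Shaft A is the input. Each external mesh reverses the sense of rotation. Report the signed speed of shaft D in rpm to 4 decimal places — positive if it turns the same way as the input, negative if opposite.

-703.6957 rpm (opposite to input, |ω| = 703.6957 rpm)

Stage 1 [68T→68T]: ω = 415.0000×68/68 = 415.0000 rpm, dir flips to −; running = −415.0000
Stage 2 [78T→49T]: ω = 415.0000×78/49 = 660.6122 rpm, dir flips to +; running = +660.6122
Stage 3 [49T→46T]: ω = 660.6122×49/46 = 703.6957 rpm, dir flips to −; running = −703.6957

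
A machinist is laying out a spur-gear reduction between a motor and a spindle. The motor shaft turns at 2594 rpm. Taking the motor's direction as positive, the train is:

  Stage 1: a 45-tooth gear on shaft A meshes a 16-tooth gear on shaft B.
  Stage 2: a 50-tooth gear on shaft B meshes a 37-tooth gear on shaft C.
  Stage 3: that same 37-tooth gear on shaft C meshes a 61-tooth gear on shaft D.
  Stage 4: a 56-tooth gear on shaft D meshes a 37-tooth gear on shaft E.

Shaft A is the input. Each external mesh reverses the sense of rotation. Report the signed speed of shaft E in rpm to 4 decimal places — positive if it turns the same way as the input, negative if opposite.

+9050.8418 rpm (same as input, |ω| = 9050.8418 rpm)

Stage 1 [45T→16T]: ω = 2594.0000×45/16 = 7295.6250 rpm, dir flips to −; running = −7295.6250
Stage 2 [50T→37T]: ω = 7295.6250×50/37 = 9858.9527 rpm, dir flips to +; running = +9858.9527
Stage 3 [37T→61T]: ω = 9858.9527×37/61 = 5980.0205 rpm, dir flips to −; running = −5980.0205
Stage 4 [56T→37T]: ω = 5980.0205×56/37 = 9050.8418 rpm, dir flips to +; running = +9050.8418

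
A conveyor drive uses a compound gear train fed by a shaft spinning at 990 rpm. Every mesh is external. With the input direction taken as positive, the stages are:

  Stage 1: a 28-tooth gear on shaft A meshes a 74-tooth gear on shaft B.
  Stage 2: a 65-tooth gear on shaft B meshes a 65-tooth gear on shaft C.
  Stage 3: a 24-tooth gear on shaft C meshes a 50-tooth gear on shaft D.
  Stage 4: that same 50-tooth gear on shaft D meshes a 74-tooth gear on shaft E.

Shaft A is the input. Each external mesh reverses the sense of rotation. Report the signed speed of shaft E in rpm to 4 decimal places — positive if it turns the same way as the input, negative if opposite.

+121.4901 rpm (same as input, |ω| = 121.4901 rpm)

Stage 1 [28T→74T]: ω = 990.0000×28/74 = 374.5946 rpm, dir flips to −; running = −374.5946
Stage 2 [65T→65T]: ω = 374.5946×65/65 = 374.5946 rpm, dir flips to +; running = +374.5946
Stage 3 [24T→50T]: ω = 374.5946×24/50 = 179.8054 rpm, dir flips to −; running = −179.8054
Stage 4 [50T→74T]: ω = 179.8054×50/74 = 121.4901 rpm, dir flips to +; running = +121.4901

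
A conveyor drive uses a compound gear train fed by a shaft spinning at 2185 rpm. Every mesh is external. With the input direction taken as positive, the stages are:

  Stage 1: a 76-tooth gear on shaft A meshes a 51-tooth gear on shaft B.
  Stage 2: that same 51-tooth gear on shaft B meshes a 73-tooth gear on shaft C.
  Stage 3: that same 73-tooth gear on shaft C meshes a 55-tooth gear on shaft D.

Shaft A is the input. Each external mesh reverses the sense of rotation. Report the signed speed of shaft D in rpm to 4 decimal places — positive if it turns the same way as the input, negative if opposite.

-3019.2727 rpm (opposite to input, |ω| = 3019.2727 rpm)

Stage 1 [76T→51T]: ω = 2185.0000×76/51 = 3256.0784 rpm, dir flips to −; running = −3256.0784
Stage 2 [51T→73T]: ω = 3256.0784×51/73 = 2274.7945 rpm, dir flips to +; running = +2274.7945
Stage 3 [73T→55T]: ω = 2274.7945×73/55 = 3019.2727 rpm, dir flips to −; running = −3019.2727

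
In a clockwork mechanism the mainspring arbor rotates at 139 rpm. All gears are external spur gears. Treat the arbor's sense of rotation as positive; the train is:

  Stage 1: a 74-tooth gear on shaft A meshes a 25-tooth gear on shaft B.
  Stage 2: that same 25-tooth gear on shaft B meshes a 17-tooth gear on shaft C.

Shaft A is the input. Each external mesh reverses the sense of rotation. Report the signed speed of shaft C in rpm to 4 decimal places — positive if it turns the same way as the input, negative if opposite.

+605.0588 rpm (same as input, |ω| = 605.0588 rpm)

Stage 1 [74T→25T]: ω = 139.0000×74/25 = 411.4400 rpm, dir flips to −; running = −411.4400
Stage 2 [25T→17T]: ω = 411.4400×25/17 = 605.0588 rpm, dir flips to +; running = +605.0588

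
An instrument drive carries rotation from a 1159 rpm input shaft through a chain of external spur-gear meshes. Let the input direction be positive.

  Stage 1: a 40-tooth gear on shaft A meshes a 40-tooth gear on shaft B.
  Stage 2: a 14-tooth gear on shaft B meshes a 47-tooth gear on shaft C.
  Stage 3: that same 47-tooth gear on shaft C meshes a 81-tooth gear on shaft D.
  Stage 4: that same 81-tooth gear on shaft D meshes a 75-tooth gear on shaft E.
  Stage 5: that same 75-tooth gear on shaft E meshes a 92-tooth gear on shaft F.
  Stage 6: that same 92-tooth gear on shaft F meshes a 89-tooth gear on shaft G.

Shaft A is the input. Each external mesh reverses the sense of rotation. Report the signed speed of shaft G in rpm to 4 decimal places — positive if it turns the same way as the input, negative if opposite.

+182.3146 rpm (same as input, |ω| = 182.3146 rpm)

Stage 1 [40T→40T]: ω = 1159.0000×40/40 = 1159.0000 rpm, dir flips to −; running = −1159.0000
Stage 2 [14T→47T]: ω = 1159.0000×14/47 = 345.2340 rpm, dir flips to +; running = +345.2340
Stage 3 [47T→81T]: ω = 345.2340×47/81 = 200.3210 rpm, dir flips to −; running = −200.3210
Stage 4 [81T→75T]: ω = 200.3210×81/75 = 216.3467 rpm, dir flips to +; running = +216.3467
Stage 5 [75T→92T]: ω = 216.3467×75/92 = 176.3696 rpm, dir flips to −; running = −176.3696
Stage 6 [92T→89T]: ω = 176.3696×92/89 = 182.3146 rpm, dir flips to +; running = +182.3146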